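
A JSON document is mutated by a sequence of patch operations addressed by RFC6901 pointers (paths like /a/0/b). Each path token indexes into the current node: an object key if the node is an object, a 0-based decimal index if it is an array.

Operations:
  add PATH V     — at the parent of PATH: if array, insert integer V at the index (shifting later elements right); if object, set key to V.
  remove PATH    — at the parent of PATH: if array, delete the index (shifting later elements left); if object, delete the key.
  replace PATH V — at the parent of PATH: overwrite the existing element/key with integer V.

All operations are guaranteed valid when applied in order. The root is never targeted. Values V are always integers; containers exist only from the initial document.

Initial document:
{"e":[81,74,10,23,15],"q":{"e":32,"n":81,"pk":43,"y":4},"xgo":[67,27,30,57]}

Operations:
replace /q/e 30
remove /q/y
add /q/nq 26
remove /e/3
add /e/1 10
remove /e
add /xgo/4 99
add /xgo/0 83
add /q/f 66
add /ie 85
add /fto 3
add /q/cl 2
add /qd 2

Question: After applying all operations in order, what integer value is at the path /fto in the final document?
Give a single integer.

After op 1 (replace /q/e 30): {"e":[81,74,10,23,15],"q":{"e":30,"n":81,"pk":43,"y":4},"xgo":[67,27,30,57]}
After op 2 (remove /q/y): {"e":[81,74,10,23,15],"q":{"e":30,"n":81,"pk":43},"xgo":[67,27,30,57]}
After op 3 (add /q/nq 26): {"e":[81,74,10,23,15],"q":{"e":30,"n":81,"nq":26,"pk":43},"xgo":[67,27,30,57]}
After op 4 (remove /e/3): {"e":[81,74,10,15],"q":{"e":30,"n":81,"nq":26,"pk":43},"xgo":[67,27,30,57]}
After op 5 (add /e/1 10): {"e":[81,10,74,10,15],"q":{"e":30,"n":81,"nq":26,"pk":43},"xgo":[67,27,30,57]}
After op 6 (remove /e): {"q":{"e":30,"n":81,"nq":26,"pk":43},"xgo":[67,27,30,57]}
After op 7 (add /xgo/4 99): {"q":{"e":30,"n":81,"nq":26,"pk":43},"xgo":[67,27,30,57,99]}
After op 8 (add /xgo/0 83): {"q":{"e":30,"n":81,"nq":26,"pk":43},"xgo":[83,67,27,30,57,99]}
After op 9 (add /q/f 66): {"q":{"e":30,"f":66,"n":81,"nq":26,"pk":43},"xgo":[83,67,27,30,57,99]}
After op 10 (add /ie 85): {"ie":85,"q":{"e":30,"f":66,"n":81,"nq":26,"pk":43},"xgo":[83,67,27,30,57,99]}
After op 11 (add /fto 3): {"fto":3,"ie":85,"q":{"e":30,"f":66,"n":81,"nq":26,"pk":43},"xgo":[83,67,27,30,57,99]}
After op 12 (add /q/cl 2): {"fto":3,"ie":85,"q":{"cl":2,"e":30,"f":66,"n":81,"nq":26,"pk":43},"xgo":[83,67,27,30,57,99]}
After op 13 (add /qd 2): {"fto":3,"ie":85,"q":{"cl":2,"e":30,"f":66,"n":81,"nq":26,"pk":43},"qd":2,"xgo":[83,67,27,30,57,99]}
Value at /fto: 3

Answer: 3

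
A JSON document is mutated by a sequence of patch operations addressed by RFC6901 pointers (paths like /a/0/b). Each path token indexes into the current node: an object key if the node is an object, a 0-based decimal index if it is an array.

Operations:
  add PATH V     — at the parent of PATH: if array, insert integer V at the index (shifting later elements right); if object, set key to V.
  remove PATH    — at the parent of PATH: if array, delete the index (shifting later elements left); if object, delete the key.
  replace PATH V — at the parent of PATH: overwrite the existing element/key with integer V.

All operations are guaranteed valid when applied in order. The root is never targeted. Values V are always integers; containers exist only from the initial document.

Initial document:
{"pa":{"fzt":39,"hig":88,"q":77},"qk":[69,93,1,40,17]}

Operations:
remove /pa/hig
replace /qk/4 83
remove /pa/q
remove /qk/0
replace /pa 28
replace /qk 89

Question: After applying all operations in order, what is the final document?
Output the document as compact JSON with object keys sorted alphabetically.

After op 1 (remove /pa/hig): {"pa":{"fzt":39,"q":77},"qk":[69,93,1,40,17]}
After op 2 (replace /qk/4 83): {"pa":{"fzt":39,"q":77},"qk":[69,93,1,40,83]}
After op 3 (remove /pa/q): {"pa":{"fzt":39},"qk":[69,93,1,40,83]}
After op 4 (remove /qk/0): {"pa":{"fzt":39},"qk":[93,1,40,83]}
After op 5 (replace /pa 28): {"pa":28,"qk":[93,1,40,83]}
After op 6 (replace /qk 89): {"pa":28,"qk":89}

Answer: {"pa":28,"qk":89}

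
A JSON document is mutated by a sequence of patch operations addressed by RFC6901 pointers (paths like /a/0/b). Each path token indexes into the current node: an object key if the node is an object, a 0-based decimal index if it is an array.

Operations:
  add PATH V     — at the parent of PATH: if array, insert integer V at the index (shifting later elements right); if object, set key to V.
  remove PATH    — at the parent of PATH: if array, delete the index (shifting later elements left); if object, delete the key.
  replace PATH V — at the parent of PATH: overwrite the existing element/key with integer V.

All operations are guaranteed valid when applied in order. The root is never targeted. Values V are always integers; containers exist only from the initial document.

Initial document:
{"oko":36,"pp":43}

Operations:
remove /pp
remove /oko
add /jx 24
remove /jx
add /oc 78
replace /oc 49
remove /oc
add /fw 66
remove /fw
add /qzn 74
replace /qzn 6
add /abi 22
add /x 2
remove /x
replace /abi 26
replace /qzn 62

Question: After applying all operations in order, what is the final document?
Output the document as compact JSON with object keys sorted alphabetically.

Answer: {"abi":26,"qzn":62}

Derivation:
After op 1 (remove /pp): {"oko":36}
After op 2 (remove /oko): {}
After op 3 (add /jx 24): {"jx":24}
After op 4 (remove /jx): {}
After op 5 (add /oc 78): {"oc":78}
After op 6 (replace /oc 49): {"oc":49}
After op 7 (remove /oc): {}
After op 8 (add /fw 66): {"fw":66}
After op 9 (remove /fw): {}
After op 10 (add /qzn 74): {"qzn":74}
After op 11 (replace /qzn 6): {"qzn":6}
After op 12 (add /abi 22): {"abi":22,"qzn":6}
After op 13 (add /x 2): {"abi":22,"qzn":6,"x":2}
After op 14 (remove /x): {"abi":22,"qzn":6}
After op 15 (replace /abi 26): {"abi":26,"qzn":6}
After op 16 (replace /qzn 62): {"abi":26,"qzn":62}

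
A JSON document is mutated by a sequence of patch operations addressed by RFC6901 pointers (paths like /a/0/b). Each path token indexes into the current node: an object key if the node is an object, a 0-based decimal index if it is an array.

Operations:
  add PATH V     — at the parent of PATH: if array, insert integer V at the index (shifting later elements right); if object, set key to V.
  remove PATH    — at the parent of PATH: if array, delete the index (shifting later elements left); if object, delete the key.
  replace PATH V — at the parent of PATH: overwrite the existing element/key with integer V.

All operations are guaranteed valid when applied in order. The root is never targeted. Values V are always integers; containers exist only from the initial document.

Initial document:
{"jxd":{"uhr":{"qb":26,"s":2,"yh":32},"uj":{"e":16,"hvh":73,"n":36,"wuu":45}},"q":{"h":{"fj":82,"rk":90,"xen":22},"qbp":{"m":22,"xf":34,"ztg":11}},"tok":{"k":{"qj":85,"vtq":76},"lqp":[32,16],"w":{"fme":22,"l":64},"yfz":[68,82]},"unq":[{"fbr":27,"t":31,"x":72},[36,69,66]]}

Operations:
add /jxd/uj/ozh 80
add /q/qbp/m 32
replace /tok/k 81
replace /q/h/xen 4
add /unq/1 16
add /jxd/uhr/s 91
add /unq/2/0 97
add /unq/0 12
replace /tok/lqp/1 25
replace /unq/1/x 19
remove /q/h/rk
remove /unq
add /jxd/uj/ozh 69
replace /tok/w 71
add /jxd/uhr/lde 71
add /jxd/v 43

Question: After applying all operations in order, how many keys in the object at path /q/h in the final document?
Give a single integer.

After op 1 (add /jxd/uj/ozh 80): {"jxd":{"uhr":{"qb":26,"s":2,"yh":32},"uj":{"e":16,"hvh":73,"n":36,"ozh":80,"wuu":45}},"q":{"h":{"fj":82,"rk":90,"xen":22},"qbp":{"m":22,"xf":34,"ztg":11}},"tok":{"k":{"qj":85,"vtq":76},"lqp":[32,16],"w":{"fme":22,"l":64},"yfz":[68,82]},"unq":[{"fbr":27,"t":31,"x":72},[36,69,66]]}
After op 2 (add /q/qbp/m 32): {"jxd":{"uhr":{"qb":26,"s":2,"yh":32},"uj":{"e":16,"hvh":73,"n":36,"ozh":80,"wuu":45}},"q":{"h":{"fj":82,"rk":90,"xen":22},"qbp":{"m":32,"xf":34,"ztg":11}},"tok":{"k":{"qj":85,"vtq":76},"lqp":[32,16],"w":{"fme":22,"l":64},"yfz":[68,82]},"unq":[{"fbr":27,"t":31,"x":72},[36,69,66]]}
After op 3 (replace /tok/k 81): {"jxd":{"uhr":{"qb":26,"s":2,"yh":32},"uj":{"e":16,"hvh":73,"n":36,"ozh":80,"wuu":45}},"q":{"h":{"fj":82,"rk":90,"xen":22},"qbp":{"m":32,"xf":34,"ztg":11}},"tok":{"k":81,"lqp":[32,16],"w":{"fme":22,"l":64},"yfz":[68,82]},"unq":[{"fbr":27,"t":31,"x":72},[36,69,66]]}
After op 4 (replace /q/h/xen 4): {"jxd":{"uhr":{"qb":26,"s":2,"yh":32},"uj":{"e":16,"hvh":73,"n":36,"ozh":80,"wuu":45}},"q":{"h":{"fj":82,"rk":90,"xen":4},"qbp":{"m":32,"xf":34,"ztg":11}},"tok":{"k":81,"lqp":[32,16],"w":{"fme":22,"l":64},"yfz":[68,82]},"unq":[{"fbr":27,"t":31,"x":72},[36,69,66]]}
After op 5 (add /unq/1 16): {"jxd":{"uhr":{"qb":26,"s":2,"yh":32},"uj":{"e":16,"hvh":73,"n":36,"ozh":80,"wuu":45}},"q":{"h":{"fj":82,"rk":90,"xen":4},"qbp":{"m":32,"xf":34,"ztg":11}},"tok":{"k":81,"lqp":[32,16],"w":{"fme":22,"l":64},"yfz":[68,82]},"unq":[{"fbr":27,"t":31,"x":72},16,[36,69,66]]}
After op 6 (add /jxd/uhr/s 91): {"jxd":{"uhr":{"qb":26,"s":91,"yh":32},"uj":{"e":16,"hvh":73,"n":36,"ozh":80,"wuu":45}},"q":{"h":{"fj":82,"rk":90,"xen":4},"qbp":{"m":32,"xf":34,"ztg":11}},"tok":{"k":81,"lqp":[32,16],"w":{"fme":22,"l":64},"yfz":[68,82]},"unq":[{"fbr":27,"t":31,"x":72},16,[36,69,66]]}
After op 7 (add /unq/2/0 97): {"jxd":{"uhr":{"qb":26,"s":91,"yh":32},"uj":{"e":16,"hvh":73,"n":36,"ozh":80,"wuu":45}},"q":{"h":{"fj":82,"rk":90,"xen":4},"qbp":{"m":32,"xf":34,"ztg":11}},"tok":{"k":81,"lqp":[32,16],"w":{"fme":22,"l":64},"yfz":[68,82]},"unq":[{"fbr":27,"t":31,"x":72},16,[97,36,69,66]]}
After op 8 (add /unq/0 12): {"jxd":{"uhr":{"qb":26,"s":91,"yh":32},"uj":{"e":16,"hvh":73,"n":36,"ozh":80,"wuu":45}},"q":{"h":{"fj":82,"rk":90,"xen":4},"qbp":{"m":32,"xf":34,"ztg":11}},"tok":{"k":81,"lqp":[32,16],"w":{"fme":22,"l":64},"yfz":[68,82]},"unq":[12,{"fbr":27,"t":31,"x":72},16,[97,36,69,66]]}
After op 9 (replace /tok/lqp/1 25): {"jxd":{"uhr":{"qb":26,"s":91,"yh":32},"uj":{"e":16,"hvh":73,"n":36,"ozh":80,"wuu":45}},"q":{"h":{"fj":82,"rk":90,"xen":4},"qbp":{"m":32,"xf":34,"ztg":11}},"tok":{"k":81,"lqp":[32,25],"w":{"fme":22,"l":64},"yfz":[68,82]},"unq":[12,{"fbr":27,"t":31,"x":72},16,[97,36,69,66]]}
After op 10 (replace /unq/1/x 19): {"jxd":{"uhr":{"qb":26,"s":91,"yh":32},"uj":{"e":16,"hvh":73,"n":36,"ozh":80,"wuu":45}},"q":{"h":{"fj":82,"rk":90,"xen":4},"qbp":{"m":32,"xf":34,"ztg":11}},"tok":{"k":81,"lqp":[32,25],"w":{"fme":22,"l":64},"yfz":[68,82]},"unq":[12,{"fbr":27,"t":31,"x":19},16,[97,36,69,66]]}
After op 11 (remove /q/h/rk): {"jxd":{"uhr":{"qb":26,"s":91,"yh":32},"uj":{"e":16,"hvh":73,"n":36,"ozh":80,"wuu":45}},"q":{"h":{"fj":82,"xen":4},"qbp":{"m":32,"xf":34,"ztg":11}},"tok":{"k":81,"lqp":[32,25],"w":{"fme":22,"l":64},"yfz":[68,82]},"unq":[12,{"fbr":27,"t":31,"x":19},16,[97,36,69,66]]}
After op 12 (remove /unq): {"jxd":{"uhr":{"qb":26,"s":91,"yh":32},"uj":{"e":16,"hvh":73,"n":36,"ozh":80,"wuu":45}},"q":{"h":{"fj":82,"xen":4},"qbp":{"m":32,"xf":34,"ztg":11}},"tok":{"k":81,"lqp":[32,25],"w":{"fme":22,"l":64},"yfz":[68,82]}}
After op 13 (add /jxd/uj/ozh 69): {"jxd":{"uhr":{"qb":26,"s":91,"yh":32},"uj":{"e":16,"hvh":73,"n":36,"ozh":69,"wuu":45}},"q":{"h":{"fj":82,"xen":4},"qbp":{"m":32,"xf":34,"ztg":11}},"tok":{"k":81,"lqp":[32,25],"w":{"fme":22,"l":64},"yfz":[68,82]}}
After op 14 (replace /tok/w 71): {"jxd":{"uhr":{"qb":26,"s":91,"yh":32},"uj":{"e":16,"hvh":73,"n":36,"ozh":69,"wuu":45}},"q":{"h":{"fj":82,"xen":4},"qbp":{"m":32,"xf":34,"ztg":11}},"tok":{"k":81,"lqp":[32,25],"w":71,"yfz":[68,82]}}
After op 15 (add /jxd/uhr/lde 71): {"jxd":{"uhr":{"lde":71,"qb":26,"s":91,"yh":32},"uj":{"e":16,"hvh":73,"n":36,"ozh":69,"wuu":45}},"q":{"h":{"fj":82,"xen":4},"qbp":{"m":32,"xf":34,"ztg":11}},"tok":{"k":81,"lqp":[32,25],"w":71,"yfz":[68,82]}}
After op 16 (add /jxd/v 43): {"jxd":{"uhr":{"lde":71,"qb":26,"s":91,"yh":32},"uj":{"e":16,"hvh":73,"n":36,"ozh":69,"wuu":45},"v":43},"q":{"h":{"fj":82,"xen":4},"qbp":{"m":32,"xf":34,"ztg":11}},"tok":{"k":81,"lqp":[32,25],"w":71,"yfz":[68,82]}}
Size at path /q/h: 2

Answer: 2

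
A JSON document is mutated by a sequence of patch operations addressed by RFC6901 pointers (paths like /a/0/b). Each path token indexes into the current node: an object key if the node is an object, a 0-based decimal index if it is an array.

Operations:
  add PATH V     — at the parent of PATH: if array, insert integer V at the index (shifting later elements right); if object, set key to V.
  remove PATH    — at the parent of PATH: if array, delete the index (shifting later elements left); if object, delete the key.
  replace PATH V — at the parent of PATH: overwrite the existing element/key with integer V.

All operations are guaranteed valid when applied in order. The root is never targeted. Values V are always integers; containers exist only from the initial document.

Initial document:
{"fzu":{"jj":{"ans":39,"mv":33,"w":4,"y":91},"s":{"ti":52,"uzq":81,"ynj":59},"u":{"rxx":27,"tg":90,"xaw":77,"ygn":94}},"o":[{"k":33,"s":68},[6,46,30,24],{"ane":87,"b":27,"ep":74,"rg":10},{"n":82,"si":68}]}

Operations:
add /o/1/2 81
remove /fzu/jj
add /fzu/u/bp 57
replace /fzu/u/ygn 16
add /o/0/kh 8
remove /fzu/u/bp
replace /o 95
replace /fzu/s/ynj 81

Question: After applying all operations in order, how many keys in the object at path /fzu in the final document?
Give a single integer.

After op 1 (add /o/1/2 81): {"fzu":{"jj":{"ans":39,"mv":33,"w":4,"y":91},"s":{"ti":52,"uzq":81,"ynj":59},"u":{"rxx":27,"tg":90,"xaw":77,"ygn":94}},"o":[{"k":33,"s":68},[6,46,81,30,24],{"ane":87,"b":27,"ep":74,"rg":10},{"n":82,"si":68}]}
After op 2 (remove /fzu/jj): {"fzu":{"s":{"ti":52,"uzq":81,"ynj":59},"u":{"rxx":27,"tg":90,"xaw":77,"ygn":94}},"o":[{"k":33,"s":68},[6,46,81,30,24],{"ane":87,"b":27,"ep":74,"rg":10},{"n":82,"si":68}]}
After op 3 (add /fzu/u/bp 57): {"fzu":{"s":{"ti":52,"uzq":81,"ynj":59},"u":{"bp":57,"rxx":27,"tg":90,"xaw":77,"ygn":94}},"o":[{"k":33,"s":68},[6,46,81,30,24],{"ane":87,"b":27,"ep":74,"rg":10},{"n":82,"si":68}]}
After op 4 (replace /fzu/u/ygn 16): {"fzu":{"s":{"ti":52,"uzq":81,"ynj":59},"u":{"bp":57,"rxx":27,"tg":90,"xaw":77,"ygn":16}},"o":[{"k":33,"s":68},[6,46,81,30,24],{"ane":87,"b":27,"ep":74,"rg":10},{"n":82,"si":68}]}
After op 5 (add /o/0/kh 8): {"fzu":{"s":{"ti":52,"uzq":81,"ynj":59},"u":{"bp":57,"rxx":27,"tg":90,"xaw":77,"ygn":16}},"o":[{"k":33,"kh":8,"s":68},[6,46,81,30,24],{"ane":87,"b":27,"ep":74,"rg":10},{"n":82,"si":68}]}
After op 6 (remove /fzu/u/bp): {"fzu":{"s":{"ti":52,"uzq":81,"ynj":59},"u":{"rxx":27,"tg":90,"xaw":77,"ygn":16}},"o":[{"k":33,"kh":8,"s":68},[6,46,81,30,24],{"ane":87,"b":27,"ep":74,"rg":10},{"n":82,"si":68}]}
After op 7 (replace /o 95): {"fzu":{"s":{"ti":52,"uzq":81,"ynj":59},"u":{"rxx":27,"tg":90,"xaw":77,"ygn":16}},"o":95}
After op 8 (replace /fzu/s/ynj 81): {"fzu":{"s":{"ti":52,"uzq":81,"ynj":81},"u":{"rxx":27,"tg":90,"xaw":77,"ygn":16}},"o":95}
Size at path /fzu: 2

Answer: 2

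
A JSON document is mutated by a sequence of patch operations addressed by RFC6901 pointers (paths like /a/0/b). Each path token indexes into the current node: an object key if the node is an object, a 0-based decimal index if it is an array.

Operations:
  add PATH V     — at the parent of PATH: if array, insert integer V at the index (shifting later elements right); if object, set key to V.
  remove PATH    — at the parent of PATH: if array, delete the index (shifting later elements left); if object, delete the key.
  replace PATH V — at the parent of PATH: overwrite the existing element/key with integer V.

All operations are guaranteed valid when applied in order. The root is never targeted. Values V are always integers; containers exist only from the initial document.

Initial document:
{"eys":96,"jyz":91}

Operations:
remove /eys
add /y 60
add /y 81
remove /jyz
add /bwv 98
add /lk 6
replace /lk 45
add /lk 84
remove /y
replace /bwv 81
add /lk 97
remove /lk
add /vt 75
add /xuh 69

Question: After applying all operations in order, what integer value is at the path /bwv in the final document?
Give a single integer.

Answer: 81

Derivation:
After op 1 (remove /eys): {"jyz":91}
After op 2 (add /y 60): {"jyz":91,"y":60}
After op 3 (add /y 81): {"jyz":91,"y":81}
After op 4 (remove /jyz): {"y":81}
After op 5 (add /bwv 98): {"bwv":98,"y":81}
After op 6 (add /lk 6): {"bwv":98,"lk":6,"y":81}
After op 7 (replace /lk 45): {"bwv":98,"lk":45,"y":81}
After op 8 (add /lk 84): {"bwv":98,"lk":84,"y":81}
After op 9 (remove /y): {"bwv":98,"lk":84}
After op 10 (replace /bwv 81): {"bwv":81,"lk":84}
After op 11 (add /lk 97): {"bwv":81,"lk":97}
After op 12 (remove /lk): {"bwv":81}
After op 13 (add /vt 75): {"bwv":81,"vt":75}
After op 14 (add /xuh 69): {"bwv":81,"vt":75,"xuh":69}
Value at /bwv: 81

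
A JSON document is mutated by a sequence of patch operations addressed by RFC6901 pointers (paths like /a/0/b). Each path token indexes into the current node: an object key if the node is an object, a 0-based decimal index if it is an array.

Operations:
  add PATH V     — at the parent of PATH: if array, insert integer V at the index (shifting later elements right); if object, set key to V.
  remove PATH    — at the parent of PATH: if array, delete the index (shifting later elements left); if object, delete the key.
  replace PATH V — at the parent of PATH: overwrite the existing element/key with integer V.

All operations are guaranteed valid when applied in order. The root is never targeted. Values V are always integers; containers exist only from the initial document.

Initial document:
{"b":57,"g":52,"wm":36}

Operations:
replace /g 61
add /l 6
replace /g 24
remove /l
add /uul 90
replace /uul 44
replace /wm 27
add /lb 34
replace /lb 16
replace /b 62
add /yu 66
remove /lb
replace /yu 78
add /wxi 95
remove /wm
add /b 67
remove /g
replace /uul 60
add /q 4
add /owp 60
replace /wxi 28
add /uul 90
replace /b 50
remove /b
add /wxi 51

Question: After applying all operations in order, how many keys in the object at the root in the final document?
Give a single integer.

After op 1 (replace /g 61): {"b":57,"g":61,"wm":36}
After op 2 (add /l 6): {"b":57,"g":61,"l":6,"wm":36}
After op 3 (replace /g 24): {"b":57,"g":24,"l":6,"wm":36}
After op 4 (remove /l): {"b":57,"g":24,"wm":36}
After op 5 (add /uul 90): {"b":57,"g":24,"uul":90,"wm":36}
After op 6 (replace /uul 44): {"b":57,"g":24,"uul":44,"wm":36}
After op 7 (replace /wm 27): {"b":57,"g":24,"uul":44,"wm":27}
After op 8 (add /lb 34): {"b":57,"g":24,"lb":34,"uul":44,"wm":27}
After op 9 (replace /lb 16): {"b":57,"g":24,"lb":16,"uul":44,"wm":27}
After op 10 (replace /b 62): {"b":62,"g":24,"lb":16,"uul":44,"wm":27}
After op 11 (add /yu 66): {"b":62,"g":24,"lb":16,"uul":44,"wm":27,"yu":66}
After op 12 (remove /lb): {"b":62,"g":24,"uul":44,"wm":27,"yu":66}
After op 13 (replace /yu 78): {"b":62,"g":24,"uul":44,"wm":27,"yu":78}
After op 14 (add /wxi 95): {"b":62,"g":24,"uul":44,"wm":27,"wxi":95,"yu":78}
After op 15 (remove /wm): {"b":62,"g":24,"uul":44,"wxi":95,"yu":78}
After op 16 (add /b 67): {"b":67,"g":24,"uul":44,"wxi":95,"yu":78}
After op 17 (remove /g): {"b":67,"uul":44,"wxi":95,"yu":78}
After op 18 (replace /uul 60): {"b":67,"uul":60,"wxi":95,"yu":78}
After op 19 (add /q 4): {"b":67,"q":4,"uul":60,"wxi":95,"yu":78}
After op 20 (add /owp 60): {"b":67,"owp":60,"q":4,"uul":60,"wxi":95,"yu":78}
After op 21 (replace /wxi 28): {"b":67,"owp":60,"q":4,"uul":60,"wxi":28,"yu":78}
After op 22 (add /uul 90): {"b":67,"owp":60,"q":4,"uul":90,"wxi":28,"yu":78}
After op 23 (replace /b 50): {"b":50,"owp":60,"q":4,"uul":90,"wxi":28,"yu":78}
After op 24 (remove /b): {"owp":60,"q":4,"uul":90,"wxi":28,"yu":78}
After op 25 (add /wxi 51): {"owp":60,"q":4,"uul":90,"wxi":51,"yu":78}
Size at the root: 5

Answer: 5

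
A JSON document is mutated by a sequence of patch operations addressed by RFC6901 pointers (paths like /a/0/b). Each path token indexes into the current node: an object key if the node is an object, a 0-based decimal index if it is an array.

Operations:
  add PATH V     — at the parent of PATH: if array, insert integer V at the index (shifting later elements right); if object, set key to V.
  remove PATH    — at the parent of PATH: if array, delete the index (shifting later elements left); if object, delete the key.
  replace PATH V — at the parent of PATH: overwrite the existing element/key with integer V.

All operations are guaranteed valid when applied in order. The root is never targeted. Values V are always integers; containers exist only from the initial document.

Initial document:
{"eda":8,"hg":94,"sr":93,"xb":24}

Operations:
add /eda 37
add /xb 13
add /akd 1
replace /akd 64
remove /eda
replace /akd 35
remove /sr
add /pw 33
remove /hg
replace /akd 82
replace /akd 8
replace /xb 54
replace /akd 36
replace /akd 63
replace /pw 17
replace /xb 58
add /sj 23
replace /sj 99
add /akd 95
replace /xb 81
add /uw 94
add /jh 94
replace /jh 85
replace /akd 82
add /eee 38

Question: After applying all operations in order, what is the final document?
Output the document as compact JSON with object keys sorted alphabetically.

After op 1 (add /eda 37): {"eda":37,"hg":94,"sr":93,"xb":24}
After op 2 (add /xb 13): {"eda":37,"hg":94,"sr":93,"xb":13}
After op 3 (add /akd 1): {"akd":1,"eda":37,"hg":94,"sr":93,"xb":13}
After op 4 (replace /akd 64): {"akd":64,"eda":37,"hg":94,"sr":93,"xb":13}
After op 5 (remove /eda): {"akd":64,"hg":94,"sr":93,"xb":13}
After op 6 (replace /akd 35): {"akd":35,"hg":94,"sr":93,"xb":13}
After op 7 (remove /sr): {"akd":35,"hg":94,"xb":13}
After op 8 (add /pw 33): {"akd":35,"hg":94,"pw":33,"xb":13}
After op 9 (remove /hg): {"akd":35,"pw":33,"xb":13}
After op 10 (replace /akd 82): {"akd":82,"pw":33,"xb":13}
After op 11 (replace /akd 8): {"akd":8,"pw":33,"xb":13}
After op 12 (replace /xb 54): {"akd":8,"pw":33,"xb":54}
After op 13 (replace /akd 36): {"akd":36,"pw":33,"xb":54}
After op 14 (replace /akd 63): {"akd":63,"pw":33,"xb":54}
After op 15 (replace /pw 17): {"akd":63,"pw":17,"xb":54}
After op 16 (replace /xb 58): {"akd":63,"pw":17,"xb":58}
After op 17 (add /sj 23): {"akd":63,"pw":17,"sj":23,"xb":58}
After op 18 (replace /sj 99): {"akd":63,"pw":17,"sj":99,"xb":58}
After op 19 (add /akd 95): {"akd":95,"pw":17,"sj":99,"xb":58}
After op 20 (replace /xb 81): {"akd":95,"pw":17,"sj":99,"xb":81}
After op 21 (add /uw 94): {"akd":95,"pw":17,"sj":99,"uw":94,"xb":81}
After op 22 (add /jh 94): {"akd":95,"jh":94,"pw":17,"sj":99,"uw":94,"xb":81}
After op 23 (replace /jh 85): {"akd":95,"jh":85,"pw":17,"sj":99,"uw":94,"xb":81}
After op 24 (replace /akd 82): {"akd":82,"jh":85,"pw":17,"sj":99,"uw":94,"xb":81}
After op 25 (add /eee 38): {"akd":82,"eee":38,"jh":85,"pw":17,"sj":99,"uw":94,"xb":81}

Answer: {"akd":82,"eee":38,"jh":85,"pw":17,"sj":99,"uw":94,"xb":81}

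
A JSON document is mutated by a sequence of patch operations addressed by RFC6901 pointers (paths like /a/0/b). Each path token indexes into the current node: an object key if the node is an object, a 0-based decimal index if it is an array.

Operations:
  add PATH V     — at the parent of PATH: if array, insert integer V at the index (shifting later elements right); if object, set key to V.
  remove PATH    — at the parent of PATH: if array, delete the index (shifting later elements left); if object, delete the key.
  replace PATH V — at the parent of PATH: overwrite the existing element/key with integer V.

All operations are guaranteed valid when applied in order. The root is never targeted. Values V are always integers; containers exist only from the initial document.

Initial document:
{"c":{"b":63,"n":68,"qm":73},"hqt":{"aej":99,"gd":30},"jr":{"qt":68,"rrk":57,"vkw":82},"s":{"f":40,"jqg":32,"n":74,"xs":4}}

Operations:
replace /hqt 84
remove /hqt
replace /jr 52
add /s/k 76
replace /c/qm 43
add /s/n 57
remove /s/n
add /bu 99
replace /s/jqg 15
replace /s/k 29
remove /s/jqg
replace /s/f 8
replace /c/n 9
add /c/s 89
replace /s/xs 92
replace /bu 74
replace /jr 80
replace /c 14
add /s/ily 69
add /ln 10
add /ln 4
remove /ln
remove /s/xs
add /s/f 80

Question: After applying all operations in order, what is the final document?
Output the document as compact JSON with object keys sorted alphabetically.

After op 1 (replace /hqt 84): {"c":{"b":63,"n":68,"qm":73},"hqt":84,"jr":{"qt":68,"rrk":57,"vkw":82},"s":{"f":40,"jqg":32,"n":74,"xs":4}}
After op 2 (remove /hqt): {"c":{"b":63,"n":68,"qm":73},"jr":{"qt":68,"rrk":57,"vkw":82},"s":{"f":40,"jqg":32,"n":74,"xs":4}}
After op 3 (replace /jr 52): {"c":{"b":63,"n":68,"qm":73},"jr":52,"s":{"f":40,"jqg":32,"n":74,"xs":4}}
After op 4 (add /s/k 76): {"c":{"b":63,"n":68,"qm":73},"jr":52,"s":{"f":40,"jqg":32,"k":76,"n":74,"xs":4}}
After op 5 (replace /c/qm 43): {"c":{"b":63,"n":68,"qm":43},"jr":52,"s":{"f":40,"jqg":32,"k":76,"n":74,"xs":4}}
After op 6 (add /s/n 57): {"c":{"b":63,"n":68,"qm":43},"jr":52,"s":{"f":40,"jqg":32,"k":76,"n":57,"xs":4}}
After op 7 (remove /s/n): {"c":{"b":63,"n":68,"qm":43},"jr":52,"s":{"f":40,"jqg":32,"k":76,"xs":4}}
After op 8 (add /bu 99): {"bu":99,"c":{"b":63,"n":68,"qm":43},"jr":52,"s":{"f":40,"jqg":32,"k":76,"xs":4}}
After op 9 (replace /s/jqg 15): {"bu":99,"c":{"b":63,"n":68,"qm":43},"jr":52,"s":{"f":40,"jqg":15,"k":76,"xs":4}}
After op 10 (replace /s/k 29): {"bu":99,"c":{"b":63,"n":68,"qm":43},"jr":52,"s":{"f":40,"jqg":15,"k":29,"xs":4}}
After op 11 (remove /s/jqg): {"bu":99,"c":{"b":63,"n":68,"qm":43},"jr":52,"s":{"f":40,"k":29,"xs":4}}
After op 12 (replace /s/f 8): {"bu":99,"c":{"b":63,"n":68,"qm":43},"jr":52,"s":{"f":8,"k":29,"xs":4}}
After op 13 (replace /c/n 9): {"bu":99,"c":{"b":63,"n":9,"qm":43},"jr":52,"s":{"f":8,"k":29,"xs":4}}
After op 14 (add /c/s 89): {"bu":99,"c":{"b":63,"n":9,"qm":43,"s":89},"jr":52,"s":{"f":8,"k":29,"xs":4}}
After op 15 (replace /s/xs 92): {"bu":99,"c":{"b":63,"n":9,"qm":43,"s":89},"jr":52,"s":{"f":8,"k":29,"xs":92}}
After op 16 (replace /bu 74): {"bu":74,"c":{"b":63,"n":9,"qm":43,"s":89},"jr":52,"s":{"f":8,"k":29,"xs":92}}
After op 17 (replace /jr 80): {"bu":74,"c":{"b":63,"n":9,"qm":43,"s":89},"jr":80,"s":{"f":8,"k":29,"xs":92}}
After op 18 (replace /c 14): {"bu":74,"c":14,"jr":80,"s":{"f":8,"k":29,"xs":92}}
After op 19 (add /s/ily 69): {"bu":74,"c":14,"jr":80,"s":{"f":8,"ily":69,"k":29,"xs":92}}
After op 20 (add /ln 10): {"bu":74,"c":14,"jr":80,"ln":10,"s":{"f":8,"ily":69,"k":29,"xs":92}}
After op 21 (add /ln 4): {"bu":74,"c":14,"jr":80,"ln":4,"s":{"f":8,"ily":69,"k":29,"xs":92}}
After op 22 (remove /ln): {"bu":74,"c":14,"jr":80,"s":{"f":8,"ily":69,"k":29,"xs":92}}
After op 23 (remove /s/xs): {"bu":74,"c":14,"jr":80,"s":{"f":8,"ily":69,"k":29}}
After op 24 (add /s/f 80): {"bu":74,"c":14,"jr":80,"s":{"f":80,"ily":69,"k":29}}

Answer: {"bu":74,"c":14,"jr":80,"s":{"f":80,"ily":69,"k":29}}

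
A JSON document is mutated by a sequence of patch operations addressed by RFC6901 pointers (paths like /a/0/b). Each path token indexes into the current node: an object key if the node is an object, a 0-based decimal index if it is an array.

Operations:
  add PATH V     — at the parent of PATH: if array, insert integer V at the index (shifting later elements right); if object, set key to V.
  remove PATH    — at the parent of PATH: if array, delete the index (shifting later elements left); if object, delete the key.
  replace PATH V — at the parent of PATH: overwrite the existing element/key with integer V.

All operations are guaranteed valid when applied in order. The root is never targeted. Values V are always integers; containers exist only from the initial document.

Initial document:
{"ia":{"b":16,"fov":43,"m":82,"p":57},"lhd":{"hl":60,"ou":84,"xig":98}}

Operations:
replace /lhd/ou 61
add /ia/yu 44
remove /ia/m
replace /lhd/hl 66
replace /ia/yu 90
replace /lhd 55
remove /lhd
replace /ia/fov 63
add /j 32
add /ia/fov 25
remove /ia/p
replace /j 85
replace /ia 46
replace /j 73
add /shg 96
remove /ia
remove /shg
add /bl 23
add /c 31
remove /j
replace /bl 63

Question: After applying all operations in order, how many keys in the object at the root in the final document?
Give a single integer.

After op 1 (replace /lhd/ou 61): {"ia":{"b":16,"fov":43,"m":82,"p":57},"lhd":{"hl":60,"ou":61,"xig":98}}
After op 2 (add /ia/yu 44): {"ia":{"b":16,"fov":43,"m":82,"p":57,"yu":44},"lhd":{"hl":60,"ou":61,"xig":98}}
After op 3 (remove /ia/m): {"ia":{"b":16,"fov":43,"p":57,"yu":44},"lhd":{"hl":60,"ou":61,"xig":98}}
After op 4 (replace /lhd/hl 66): {"ia":{"b":16,"fov":43,"p":57,"yu":44},"lhd":{"hl":66,"ou":61,"xig":98}}
After op 5 (replace /ia/yu 90): {"ia":{"b":16,"fov":43,"p":57,"yu":90},"lhd":{"hl":66,"ou":61,"xig":98}}
After op 6 (replace /lhd 55): {"ia":{"b":16,"fov":43,"p":57,"yu":90},"lhd":55}
After op 7 (remove /lhd): {"ia":{"b":16,"fov":43,"p":57,"yu":90}}
After op 8 (replace /ia/fov 63): {"ia":{"b":16,"fov":63,"p":57,"yu":90}}
After op 9 (add /j 32): {"ia":{"b":16,"fov":63,"p":57,"yu":90},"j":32}
After op 10 (add /ia/fov 25): {"ia":{"b":16,"fov":25,"p":57,"yu":90},"j":32}
After op 11 (remove /ia/p): {"ia":{"b":16,"fov":25,"yu":90},"j":32}
After op 12 (replace /j 85): {"ia":{"b":16,"fov":25,"yu":90},"j":85}
After op 13 (replace /ia 46): {"ia":46,"j":85}
After op 14 (replace /j 73): {"ia":46,"j":73}
After op 15 (add /shg 96): {"ia":46,"j":73,"shg":96}
After op 16 (remove /ia): {"j":73,"shg":96}
After op 17 (remove /shg): {"j":73}
After op 18 (add /bl 23): {"bl":23,"j":73}
After op 19 (add /c 31): {"bl":23,"c":31,"j":73}
After op 20 (remove /j): {"bl":23,"c":31}
After op 21 (replace /bl 63): {"bl":63,"c":31}
Size at the root: 2

Answer: 2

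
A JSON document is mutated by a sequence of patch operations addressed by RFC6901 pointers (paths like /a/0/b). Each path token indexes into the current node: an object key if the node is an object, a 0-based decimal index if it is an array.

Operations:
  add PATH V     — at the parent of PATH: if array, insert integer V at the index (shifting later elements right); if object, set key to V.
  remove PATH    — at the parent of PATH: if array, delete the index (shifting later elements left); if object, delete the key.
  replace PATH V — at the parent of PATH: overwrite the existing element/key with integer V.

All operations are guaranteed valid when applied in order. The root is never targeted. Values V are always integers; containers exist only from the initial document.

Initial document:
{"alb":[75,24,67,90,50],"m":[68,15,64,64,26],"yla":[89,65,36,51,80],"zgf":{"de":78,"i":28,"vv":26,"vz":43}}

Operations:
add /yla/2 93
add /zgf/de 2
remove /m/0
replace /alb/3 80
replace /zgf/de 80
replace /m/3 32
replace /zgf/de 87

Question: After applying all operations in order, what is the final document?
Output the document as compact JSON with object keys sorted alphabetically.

Answer: {"alb":[75,24,67,80,50],"m":[15,64,64,32],"yla":[89,65,93,36,51,80],"zgf":{"de":87,"i":28,"vv":26,"vz":43}}

Derivation:
After op 1 (add /yla/2 93): {"alb":[75,24,67,90,50],"m":[68,15,64,64,26],"yla":[89,65,93,36,51,80],"zgf":{"de":78,"i":28,"vv":26,"vz":43}}
After op 2 (add /zgf/de 2): {"alb":[75,24,67,90,50],"m":[68,15,64,64,26],"yla":[89,65,93,36,51,80],"zgf":{"de":2,"i":28,"vv":26,"vz":43}}
After op 3 (remove /m/0): {"alb":[75,24,67,90,50],"m":[15,64,64,26],"yla":[89,65,93,36,51,80],"zgf":{"de":2,"i":28,"vv":26,"vz":43}}
After op 4 (replace /alb/3 80): {"alb":[75,24,67,80,50],"m":[15,64,64,26],"yla":[89,65,93,36,51,80],"zgf":{"de":2,"i":28,"vv":26,"vz":43}}
After op 5 (replace /zgf/de 80): {"alb":[75,24,67,80,50],"m":[15,64,64,26],"yla":[89,65,93,36,51,80],"zgf":{"de":80,"i":28,"vv":26,"vz":43}}
After op 6 (replace /m/3 32): {"alb":[75,24,67,80,50],"m":[15,64,64,32],"yla":[89,65,93,36,51,80],"zgf":{"de":80,"i":28,"vv":26,"vz":43}}
After op 7 (replace /zgf/de 87): {"alb":[75,24,67,80,50],"m":[15,64,64,32],"yla":[89,65,93,36,51,80],"zgf":{"de":87,"i":28,"vv":26,"vz":43}}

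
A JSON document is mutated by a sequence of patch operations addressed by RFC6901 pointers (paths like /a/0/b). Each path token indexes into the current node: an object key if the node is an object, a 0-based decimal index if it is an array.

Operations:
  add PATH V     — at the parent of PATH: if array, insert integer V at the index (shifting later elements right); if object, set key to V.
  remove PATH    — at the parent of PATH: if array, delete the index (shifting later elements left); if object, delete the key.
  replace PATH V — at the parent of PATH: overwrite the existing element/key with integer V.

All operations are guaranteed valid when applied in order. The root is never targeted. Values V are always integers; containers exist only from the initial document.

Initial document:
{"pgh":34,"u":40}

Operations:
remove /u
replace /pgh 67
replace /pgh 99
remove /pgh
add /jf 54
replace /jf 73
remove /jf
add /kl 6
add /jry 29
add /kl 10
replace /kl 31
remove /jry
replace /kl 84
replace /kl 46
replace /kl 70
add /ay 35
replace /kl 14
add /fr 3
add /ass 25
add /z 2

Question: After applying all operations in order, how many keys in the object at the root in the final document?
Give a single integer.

After op 1 (remove /u): {"pgh":34}
After op 2 (replace /pgh 67): {"pgh":67}
After op 3 (replace /pgh 99): {"pgh":99}
After op 4 (remove /pgh): {}
After op 5 (add /jf 54): {"jf":54}
After op 6 (replace /jf 73): {"jf":73}
After op 7 (remove /jf): {}
After op 8 (add /kl 6): {"kl":6}
After op 9 (add /jry 29): {"jry":29,"kl":6}
After op 10 (add /kl 10): {"jry":29,"kl":10}
After op 11 (replace /kl 31): {"jry":29,"kl":31}
After op 12 (remove /jry): {"kl":31}
After op 13 (replace /kl 84): {"kl":84}
After op 14 (replace /kl 46): {"kl":46}
After op 15 (replace /kl 70): {"kl":70}
After op 16 (add /ay 35): {"ay":35,"kl":70}
After op 17 (replace /kl 14): {"ay":35,"kl":14}
After op 18 (add /fr 3): {"ay":35,"fr":3,"kl":14}
After op 19 (add /ass 25): {"ass":25,"ay":35,"fr":3,"kl":14}
After op 20 (add /z 2): {"ass":25,"ay":35,"fr":3,"kl":14,"z":2}
Size at the root: 5

Answer: 5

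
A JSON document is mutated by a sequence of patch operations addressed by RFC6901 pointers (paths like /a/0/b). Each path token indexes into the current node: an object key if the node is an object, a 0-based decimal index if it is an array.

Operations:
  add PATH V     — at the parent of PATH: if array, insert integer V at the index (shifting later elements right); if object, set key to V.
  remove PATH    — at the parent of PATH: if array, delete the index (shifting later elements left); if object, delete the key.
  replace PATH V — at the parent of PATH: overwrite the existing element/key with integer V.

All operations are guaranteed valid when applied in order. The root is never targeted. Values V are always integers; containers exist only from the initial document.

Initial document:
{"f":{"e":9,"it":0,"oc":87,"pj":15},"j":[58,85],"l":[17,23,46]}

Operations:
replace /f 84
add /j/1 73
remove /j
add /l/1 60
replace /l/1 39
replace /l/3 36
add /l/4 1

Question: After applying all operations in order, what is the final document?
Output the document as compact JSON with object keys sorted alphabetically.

After op 1 (replace /f 84): {"f":84,"j":[58,85],"l":[17,23,46]}
After op 2 (add /j/1 73): {"f":84,"j":[58,73,85],"l":[17,23,46]}
After op 3 (remove /j): {"f":84,"l":[17,23,46]}
After op 4 (add /l/1 60): {"f":84,"l":[17,60,23,46]}
After op 5 (replace /l/1 39): {"f":84,"l":[17,39,23,46]}
After op 6 (replace /l/3 36): {"f":84,"l":[17,39,23,36]}
After op 7 (add /l/4 1): {"f":84,"l":[17,39,23,36,1]}

Answer: {"f":84,"l":[17,39,23,36,1]}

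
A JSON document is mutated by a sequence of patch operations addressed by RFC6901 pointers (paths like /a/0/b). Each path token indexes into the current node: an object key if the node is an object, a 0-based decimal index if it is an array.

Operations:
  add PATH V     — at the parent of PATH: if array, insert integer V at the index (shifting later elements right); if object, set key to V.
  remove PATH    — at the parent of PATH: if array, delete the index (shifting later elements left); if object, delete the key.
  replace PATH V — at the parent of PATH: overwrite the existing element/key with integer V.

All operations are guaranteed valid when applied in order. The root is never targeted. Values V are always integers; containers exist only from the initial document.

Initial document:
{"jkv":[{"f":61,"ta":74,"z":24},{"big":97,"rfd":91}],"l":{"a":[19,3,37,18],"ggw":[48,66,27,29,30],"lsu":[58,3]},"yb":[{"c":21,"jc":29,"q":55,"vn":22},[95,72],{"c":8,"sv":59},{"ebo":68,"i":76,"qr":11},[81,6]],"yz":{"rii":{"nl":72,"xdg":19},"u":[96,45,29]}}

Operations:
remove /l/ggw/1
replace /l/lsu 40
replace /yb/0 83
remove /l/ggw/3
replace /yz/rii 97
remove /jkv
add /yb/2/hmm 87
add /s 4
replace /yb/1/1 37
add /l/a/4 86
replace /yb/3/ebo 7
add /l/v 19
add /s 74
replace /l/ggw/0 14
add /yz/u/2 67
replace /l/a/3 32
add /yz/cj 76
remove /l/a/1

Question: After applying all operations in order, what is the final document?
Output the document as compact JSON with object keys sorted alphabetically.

After op 1 (remove /l/ggw/1): {"jkv":[{"f":61,"ta":74,"z":24},{"big":97,"rfd":91}],"l":{"a":[19,3,37,18],"ggw":[48,27,29,30],"lsu":[58,3]},"yb":[{"c":21,"jc":29,"q":55,"vn":22},[95,72],{"c":8,"sv":59},{"ebo":68,"i":76,"qr":11},[81,6]],"yz":{"rii":{"nl":72,"xdg":19},"u":[96,45,29]}}
After op 2 (replace /l/lsu 40): {"jkv":[{"f":61,"ta":74,"z":24},{"big":97,"rfd":91}],"l":{"a":[19,3,37,18],"ggw":[48,27,29,30],"lsu":40},"yb":[{"c":21,"jc":29,"q":55,"vn":22},[95,72],{"c":8,"sv":59},{"ebo":68,"i":76,"qr":11},[81,6]],"yz":{"rii":{"nl":72,"xdg":19},"u":[96,45,29]}}
After op 3 (replace /yb/0 83): {"jkv":[{"f":61,"ta":74,"z":24},{"big":97,"rfd":91}],"l":{"a":[19,3,37,18],"ggw":[48,27,29,30],"lsu":40},"yb":[83,[95,72],{"c":8,"sv":59},{"ebo":68,"i":76,"qr":11},[81,6]],"yz":{"rii":{"nl":72,"xdg":19},"u":[96,45,29]}}
After op 4 (remove /l/ggw/3): {"jkv":[{"f":61,"ta":74,"z":24},{"big":97,"rfd":91}],"l":{"a":[19,3,37,18],"ggw":[48,27,29],"lsu":40},"yb":[83,[95,72],{"c":8,"sv":59},{"ebo":68,"i":76,"qr":11},[81,6]],"yz":{"rii":{"nl":72,"xdg":19},"u":[96,45,29]}}
After op 5 (replace /yz/rii 97): {"jkv":[{"f":61,"ta":74,"z":24},{"big":97,"rfd":91}],"l":{"a":[19,3,37,18],"ggw":[48,27,29],"lsu":40},"yb":[83,[95,72],{"c":8,"sv":59},{"ebo":68,"i":76,"qr":11},[81,6]],"yz":{"rii":97,"u":[96,45,29]}}
After op 6 (remove /jkv): {"l":{"a":[19,3,37,18],"ggw":[48,27,29],"lsu":40},"yb":[83,[95,72],{"c":8,"sv":59},{"ebo":68,"i":76,"qr":11},[81,6]],"yz":{"rii":97,"u":[96,45,29]}}
After op 7 (add /yb/2/hmm 87): {"l":{"a":[19,3,37,18],"ggw":[48,27,29],"lsu":40},"yb":[83,[95,72],{"c":8,"hmm":87,"sv":59},{"ebo":68,"i":76,"qr":11},[81,6]],"yz":{"rii":97,"u":[96,45,29]}}
After op 8 (add /s 4): {"l":{"a":[19,3,37,18],"ggw":[48,27,29],"lsu":40},"s":4,"yb":[83,[95,72],{"c":8,"hmm":87,"sv":59},{"ebo":68,"i":76,"qr":11},[81,6]],"yz":{"rii":97,"u":[96,45,29]}}
After op 9 (replace /yb/1/1 37): {"l":{"a":[19,3,37,18],"ggw":[48,27,29],"lsu":40},"s":4,"yb":[83,[95,37],{"c":8,"hmm":87,"sv":59},{"ebo":68,"i":76,"qr":11},[81,6]],"yz":{"rii":97,"u":[96,45,29]}}
After op 10 (add /l/a/4 86): {"l":{"a":[19,3,37,18,86],"ggw":[48,27,29],"lsu":40},"s":4,"yb":[83,[95,37],{"c":8,"hmm":87,"sv":59},{"ebo":68,"i":76,"qr":11},[81,6]],"yz":{"rii":97,"u":[96,45,29]}}
After op 11 (replace /yb/3/ebo 7): {"l":{"a":[19,3,37,18,86],"ggw":[48,27,29],"lsu":40},"s":4,"yb":[83,[95,37],{"c":8,"hmm":87,"sv":59},{"ebo":7,"i":76,"qr":11},[81,6]],"yz":{"rii":97,"u":[96,45,29]}}
After op 12 (add /l/v 19): {"l":{"a":[19,3,37,18,86],"ggw":[48,27,29],"lsu":40,"v":19},"s":4,"yb":[83,[95,37],{"c":8,"hmm":87,"sv":59},{"ebo":7,"i":76,"qr":11},[81,6]],"yz":{"rii":97,"u":[96,45,29]}}
After op 13 (add /s 74): {"l":{"a":[19,3,37,18,86],"ggw":[48,27,29],"lsu":40,"v":19},"s":74,"yb":[83,[95,37],{"c":8,"hmm":87,"sv":59},{"ebo":7,"i":76,"qr":11},[81,6]],"yz":{"rii":97,"u":[96,45,29]}}
After op 14 (replace /l/ggw/0 14): {"l":{"a":[19,3,37,18,86],"ggw":[14,27,29],"lsu":40,"v":19},"s":74,"yb":[83,[95,37],{"c":8,"hmm":87,"sv":59},{"ebo":7,"i":76,"qr":11},[81,6]],"yz":{"rii":97,"u":[96,45,29]}}
After op 15 (add /yz/u/2 67): {"l":{"a":[19,3,37,18,86],"ggw":[14,27,29],"lsu":40,"v":19},"s":74,"yb":[83,[95,37],{"c":8,"hmm":87,"sv":59},{"ebo":7,"i":76,"qr":11},[81,6]],"yz":{"rii":97,"u":[96,45,67,29]}}
After op 16 (replace /l/a/3 32): {"l":{"a":[19,3,37,32,86],"ggw":[14,27,29],"lsu":40,"v":19},"s":74,"yb":[83,[95,37],{"c":8,"hmm":87,"sv":59},{"ebo":7,"i":76,"qr":11},[81,6]],"yz":{"rii":97,"u":[96,45,67,29]}}
After op 17 (add /yz/cj 76): {"l":{"a":[19,3,37,32,86],"ggw":[14,27,29],"lsu":40,"v":19},"s":74,"yb":[83,[95,37],{"c":8,"hmm":87,"sv":59},{"ebo":7,"i":76,"qr":11},[81,6]],"yz":{"cj":76,"rii":97,"u":[96,45,67,29]}}
After op 18 (remove /l/a/1): {"l":{"a":[19,37,32,86],"ggw":[14,27,29],"lsu":40,"v":19},"s":74,"yb":[83,[95,37],{"c":8,"hmm":87,"sv":59},{"ebo":7,"i":76,"qr":11},[81,6]],"yz":{"cj":76,"rii":97,"u":[96,45,67,29]}}

Answer: {"l":{"a":[19,37,32,86],"ggw":[14,27,29],"lsu":40,"v":19},"s":74,"yb":[83,[95,37],{"c":8,"hmm":87,"sv":59},{"ebo":7,"i":76,"qr":11},[81,6]],"yz":{"cj":76,"rii":97,"u":[96,45,67,29]}}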